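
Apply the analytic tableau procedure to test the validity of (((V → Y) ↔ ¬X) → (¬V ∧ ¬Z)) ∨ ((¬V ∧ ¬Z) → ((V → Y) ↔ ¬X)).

Valid

Assume the negation and expand:
Initial set: {¬((((V → Y) ↔ ¬X) → (¬V ∧ ¬Z)) ∨ ((¬V ∧ ¬Z) → ((V → Y) ↔ ¬X)))}.
¬((((V → Y) ↔ ¬X) → (¬V ∧ ¬Z)) ∨ ((¬V ∧ ¬Z) → ((V → Y) ↔ ¬X))): α-rule — add ¬(((V → Y) ↔ ¬X) → (¬V ∧ ¬Z)), ¬((¬V ∧ ¬Z) → ((V → Y) ↔ ¬X)).
¬(((V → Y) ↔ ¬X) → (¬V ∧ ¬Z)): α-rule — add ((V → Y) ↔ ¬X), ¬(¬V ∧ ¬Z).
¬((¬V ∧ ¬Z) → ((V → Y) ↔ ¬X)): α-rule — add (¬V ∧ ¬Z), ¬((V → Y) ↔ ¬X).
(¬V ∧ ¬Z): α-rule — add ¬V, ¬Z.
((V → Y) ↔ ¬X): β-rule — branch into (V → Y), ¬X  //  ¬(V → Y), ¬¬X.
  branch 1 (add (V → Y), ¬X):
    ¬(¬V ∧ ¬Z): β-rule — branch into ¬¬V  //  ¬¬Z.
      branch 1.1 (add ¬¬V):
        × closes — contains both V and ¬V.
      branch 1.2 (add ¬¬Z):
        × closes — contains both Z and ¬Z.
  branch 2 (add ¬(V → Y), ¬¬X):
    ¬(V → Y): α-rule — add V, ¬Y.
    × closes — contains both V and ¬V.
All 3 branches close.
Every branch closed, so the negation is unsatisfiable and the formula is valid.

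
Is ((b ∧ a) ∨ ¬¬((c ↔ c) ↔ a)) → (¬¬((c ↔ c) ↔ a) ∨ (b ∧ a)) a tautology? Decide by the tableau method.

Valid

Assume the negation and expand:
Initial set: {¬(((b ∧ a) ∨ ¬¬((c ↔ c) ↔ a)) → (¬¬((c ↔ c) ↔ a) ∨ (b ∧ a)))}.
¬(((b ∧ a) ∨ ¬¬((c ↔ c) ↔ a)) → (¬¬((c ↔ c) ↔ a) ∨ (b ∧ a))): α-rule — add ((b ∧ a) ∨ ¬¬((c ↔ c) ↔ a)), ¬(¬¬((c ↔ c) ↔ a) ∨ (b ∧ a)).
¬(¬¬((c ↔ c) ↔ a) ∨ (b ∧ a)): α-rule — add ¬¬¬((c ↔ c) ↔ a), ¬(b ∧ a).
¬¬¬((c ↔ c) ↔ a): drop double negation, giving ¬((c ↔ c) ↔ a).
((b ∧ a) ∨ ¬¬((c ↔ c) ↔ a)): β-rule — branch into (b ∧ a)  //  ¬¬((c ↔ c) ↔ a).
  branch 1 (add (b ∧ a)):
    (b ∧ a): α-rule — add b, a.
    ¬(b ∧ a): β-rule — branch into ¬b  //  ¬a.
      branch 1.1 (add ¬b):
        × closes — contains both b and ¬b.
      branch 1.2 (add ¬a):
        × closes — contains both a and ¬a.
  branch 2 (add ¬¬((c ↔ c) ↔ a)):
    ¬¬((c ↔ c) ↔ a): drop double negation, giving ((c ↔ c) ↔ a).
    ¬(b ∧ a): β-rule — branch into ¬b  //  ¬a.
      branch 2.1 (add ¬b):
        ¬((c ↔ c) ↔ a): β-rule — branch into (c ↔ c), ¬a  //  ¬(c ↔ c), a.
          branch 2.1.1 (add (c ↔ c), ¬a):
            ((c ↔ c) ↔ a): β-rule — branch into (c ↔ c), a  //  ¬(c ↔ c), ¬a.
              branch 2.1.1.1 (add (c ↔ c), a):
                × closes — contains both a and ¬a.
              branch 2.1.1.2 (add ¬(c ↔ c), ¬a):
                (c ↔ c): β-rule — branch into c, c  //  ¬c, ¬c.
                  branch 2.1.1.2.1 (add c, c):
                    ¬(c ↔ c): β-rule — branch into c, ¬c  //  ¬c, c.
                      branch 2.1.1.2.1.1 (add c, ¬c):
                        × closes — contains both c and ¬c.
                      branch 2.1.1.2.1.2 (add ¬c, c):
                        × closes — contains both c and ¬c.
                  branch 2.1.1.2.2 (add ¬c, ¬c):
                    ¬(c ↔ c): β-rule — branch into c, ¬c  //  ¬c, c.
                      branch 2.1.1.2.2.1 (add c, ¬c):
                        × closes — contains both c and ¬c.
                      branch 2.1.1.2.2.2 (add ¬c, c):
                        × closes — contains both c and ¬c.
          branch 2.1.2 (add ¬(c ↔ c), a):
            ((c ↔ c) ↔ a): β-rule — branch into (c ↔ c), a  //  ¬(c ↔ c), ¬a.
              branch 2.1.2.1 (add (c ↔ c), a):
                ¬(c ↔ c): β-rule — branch into c, ¬c  //  ¬c, c.
                  branch 2.1.2.1.1 (add c, ¬c):
                    × closes — contains both c and ¬c.
                  branch 2.1.2.1.2 (add ¬c, c):
                    × closes — contains both c and ¬c.
              branch 2.1.2.2 (add ¬(c ↔ c), ¬a):
                × closes — contains both a and ¬a.
      branch 2.2 (add ¬a):
        ¬((c ↔ c) ↔ a): β-rule — branch into (c ↔ c), ¬a  //  ¬(c ↔ c), a.
          branch 2.2.1 (add (c ↔ c), ¬a):
            ((c ↔ c) ↔ a): β-rule — branch into (c ↔ c), a  //  ¬(c ↔ c), ¬a.
              branch 2.2.1.1 (add (c ↔ c), a):
                × closes — contains both a and ¬a.
              branch 2.2.1.2 (add ¬(c ↔ c), ¬a):
                (c ↔ c): β-rule — branch into c, c  //  ¬c, ¬c.
                  branch 2.2.1.2.1 (add c, c):
                    ¬(c ↔ c): β-rule — branch into c, ¬c  //  ¬c, c.
                      branch 2.2.1.2.1.1 (add c, ¬c):
                        × closes — contains both c and ¬c.
                      branch 2.2.1.2.1.2 (add ¬c, c):
                        × closes — contains both c and ¬c.
                  branch 2.2.1.2.2 (add ¬c, ¬c):
                    ¬(c ↔ c): β-rule — branch into c, ¬c  //  ¬c, c.
                      branch 2.2.1.2.2.1 (add c, ¬c):
                        × closes — contains both c and ¬c.
                      branch 2.2.1.2.2.2 (add ¬c, c):
                        × closes — contains both c and ¬c.
          branch 2.2.2 (add ¬(c ↔ c), a):
            × closes — contains both a and ¬a.
All 16 branches close.
Every branch closed, so the negation is unsatisfiable and the formula is valid.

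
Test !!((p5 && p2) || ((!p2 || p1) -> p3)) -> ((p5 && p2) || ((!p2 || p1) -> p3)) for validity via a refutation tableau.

Assume the negation and expand:
Initial set: {F (!!((p5 && p2) || ((!p2 || p1) -> p3)) -> ((p5 && p2) || ((!p2 || p1) -> p3)))}.
F (!!((p5 && p2) || ((!p2 || p1) -> p3)) -> ((p5 && p2) || ((!p2 || p1) -> p3))): α-rule — add T !!((p5 && p2) || ((!p2 || p1) -> p3)), F ((p5 && p2) || ((!p2 || p1) -> p3)).
T !!((p5 && p2) || ((!p2 || p1) -> p3)): drop double negation, giving T ((p5 && p2) || ((!p2 || p1) -> p3)).
F ((p5 && p2) || ((!p2 || p1) -> p3)): α-rule — add F (p5 && p2), F ((!p2 || p1) -> p3).
F ((!p2 || p1) -> p3): α-rule — add T (!p2 || p1), F p3.
T ((p5 && p2) || ((!p2 || p1) -> p3)): β-rule — branch into T (p5 && p2)  //  T ((!p2 || p1) -> p3).
  branch 1 (add T (p5 && p2)):
    T (p5 && p2): α-rule — add T p5, T p2.
    F (p5 && p2): β-rule — branch into F p5  //  F p2.
      branch 1.1 (add F p5):
        × closes — contains both p5 and !p5.
      branch 1.2 (add F p2):
        × closes — contains both p2 and !p2.
  branch 2 (add T ((!p2 || p1) -> p3)):
    F (p5 && p2): β-rule — branch into F p5  //  F p2.
      branch 2.1 (add F p5):
        T (!p2 || p1): β-rule — branch into T !p2  //  T p1.
          branch 2.1.1 (add T !p2):
            T ((!p2 || p1) -> p3): β-rule — branch into F (!p2 || p1)  //  T p3.
              branch 2.1.1.1 (add F (!p2 || p1)):
                F (!p2 || p1): α-rule — add F !p2, F p1.
                × closes — contains both p2 and !p2.
              branch 2.1.1.2 (add T p3):
                × closes — contains both p3 and !p3.
          branch 2.1.2 (add T p1):
            T ((!p2 || p1) -> p3): β-rule — branch into F (!p2 || p1)  //  T p3.
              branch 2.1.2.1 (add F (!p2 || p1)):
                F (!p2 || p1): α-rule — add F !p2, F p1.
                × closes — contains both p1 and !p1.
              branch 2.1.2.2 (add T p3):
                × closes — contains both p3 and !p3.
      branch 2.2 (add F p2):
        T (!p2 || p1): β-rule — branch into T !p2  //  T p1.
          branch 2.2.1 (add T !p2):
            T ((!p2 || p1) -> p3): β-rule — branch into F (!p2 || p1)  //  T p3.
              branch 2.2.1.1 (add F (!p2 || p1)):
                F (!p2 || p1): α-rule — add F !p2, F p1.
                × closes — contains both p2 and !p2.
              branch 2.2.1.2 (add T p3):
                × closes — contains both p3 and !p3.
          branch 2.2.2 (add T p1):
            T ((!p2 || p1) -> p3): β-rule — branch into F (!p2 || p1)  //  T p3.
              branch 2.2.2.1 (add F (!p2 || p1)):
                F (!p2 || p1): α-rule — add F !p2, F p1.
                × closes — contains both p2 and !p2.
              branch 2.2.2.2 (add T p3):
                × closes — contains both p3 and !p3.
All 10 branches close.
Every branch closed, so the negation is unsatisfiable and the formula is valid.

Valid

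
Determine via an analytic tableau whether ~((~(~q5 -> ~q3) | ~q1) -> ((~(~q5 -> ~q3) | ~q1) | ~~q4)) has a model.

Unsatisfiable

Initial set: {~((~(~q5 -> ~q3) | ~q1) -> ((~(~q5 -> ~q3) | ~q1) | ~~q4))}.
~((~(~q5 -> ~q3) | ~q1) -> ((~(~q5 -> ~q3) | ~q1) | ~~q4)): α-rule — add (~(~q5 -> ~q3) | ~q1), ~((~(~q5 -> ~q3) | ~q1) | ~~q4).
~((~(~q5 -> ~q3) | ~q1) | ~~q4): α-rule — add ~(~(~q5 -> ~q3) | ~q1), ~~~q4.
~(~(~q5 -> ~q3) | ~q1): α-rule — add ~~(~q5 -> ~q3), ~~q1.
~~~q4: drop double negation, giving ~q4.
(~(~q5 -> ~q3) | ~q1): β-rule — branch into ~(~q5 -> ~q3)  //  ~q1.
  branch 1 (add ~(~q5 -> ~q3)):
    ~(~q5 -> ~q3): α-rule — add ~q5, ~~q3.
    ~~(~q5 -> ~q3): β-rule — branch into ~~q5  //  ~q3.
      branch 1.1 (add ~~q5):
        × closes — contains both q5 and ~q5.
      branch 1.2 (add ~q3):
        × closes — contains both q3 and ~q3.
  branch 2 (add ~q1):
    × closes — contains both q1 and ~q1.
All 3 branches close.
Every branch closed; the formula is unsatisfiable.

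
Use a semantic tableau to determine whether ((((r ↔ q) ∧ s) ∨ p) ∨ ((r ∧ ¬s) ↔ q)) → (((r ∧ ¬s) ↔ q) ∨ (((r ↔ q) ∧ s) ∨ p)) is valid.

Assume the negation and expand:
Initial set: {¬(((((r ↔ q) ∧ s) ∨ p) ∨ ((r ∧ ¬s) ↔ q)) → (((r ∧ ¬s) ↔ q) ∨ (((r ↔ q) ∧ s) ∨ p)))}.
¬(((((r ↔ q) ∧ s) ∨ p) ∨ ((r ∧ ¬s) ↔ q)) → (((r ∧ ¬s) ↔ q) ∨ (((r ↔ q) ∧ s) ∨ p))): α-rule — add ((((r ↔ q) ∧ s) ∨ p) ∨ ((r ∧ ¬s) ↔ q)), ¬(((r ∧ ¬s) ↔ q) ∨ (((r ↔ q) ∧ s) ∨ p)).
¬(((r ∧ ¬s) ↔ q) ∨ (((r ↔ q) ∧ s) ∨ p)): α-rule — add ¬((r ∧ ¬s) ↔ q), ¬(((r ↔ q) ∧ s) ∨ p).
¬(((r ↔ q) ∧ s) ∨ p): α-rule — add ¬((r ↔ q) ∧ s), ¬p.
((((r ↔ q) ∧ s) ∨ p) ∨ ((r ∧ ¬s) ↔ q)): β-rule — branch into (((r ↔ q) ∧ s) ∨ p)  //  ((r ∧ ¬s) ↔ q).
  branch 1 (add (((r ↔ q) ∧ s) ∨ p)):
    ¬((r ∧ ¬s) ↔ q): β-rule — branch into (r ∧ ¬s), ¬q  //  ¬(r ∧ ¬s), q.
      branch 1.1 (add (r ∧ ¬s), ¬q):
        (r ∧ ¬s): α-rule — add r, ¬s.
        ¬((r ↔ q) ∧ s): β-rule — branch into ¬(r ↔ q)  //  ¬s.
          branch 1.1.1 (add ¬(r ↔ q)):
            (((r ↔ q) ∧ s) ∨ p): β-rule — branch into ((r ↔ q) ∧ s)  //  p.
              branch 1.1.1.1 (add ((r ↔ q) ∧ s)):
                ((r ↔ q) ∧ s): α-rule — add (r ↔ q), s.
                × closes — contains both s and ¬s.
              branch 1.1.1.2 (add p):
                × closes — contains both p and ¬p.
          branch 1.1.2 (add ¬s):
            (((r ↔ q) ∧ s) ∨ p): β-rule — branch into ((r ↔ q) ∧ s)  //  p.
              branch 1.1.2.1 (add ((r ↔ q) ∧ s)):
                ((r ↔ q) ∧ s): α-rule — add (r ↔ q), s.
                × closes — contains both s and ¬s.
              branch 1.1.2.2 (add p):
                × closes — contains both p and ¬p.
      branch 1.2 (add ¬(r ∧ ¬s), q):
        ¬((r ↔ q) ∧ s): β-rule — branch into ¬(r ↔ q)  //  ¬s.
          branch 1.2.1 (add ¬(r ↔ q)):
            (((r ↔ q) ∧ s) ∨ p): β-rule — branch into ((r ↔ q) ∧ s)  //  p.
              branch 1.2.1.1 (add ((r ↔ q) ∧ s)):
                ((r ↔ q) ∧ s): α-rule — add (r ↔ q), s.
                ¬(r ∧ ¬s): β-rule — branch into ¬r  //  ¬¬s.
                  branch 1.2.1.1.1 (add ¬r):
                    ¬(r ↔ q): β-rule — branch into r, ¬q  //  ¬r, q.
                      branch 1.2.1.1.1.1 (add r, ¬q):
                        × closes — contains both r and ¬r.
                      branch 1.2.1.1.1.2 (add ¬r, q):
                        (r ↔ q): β-rule — branch into r, q  //  ¬r, ¬q.
                          branch 1.2.1.1.1.2.1 (add r, q):
                            × closes — contains both r and ¬r.
                          branch 1.2.1.1.1.2.2 (add ¬r, ¬q):
                            × closes — contains both q and ¬q.
                  branch 1.2.1.1.2 (add ¬¬s):
                    ¬(r ↔ q): β-rule — branch into r, ¬q  //  ¬r, q.
                      branch 1.2.1.1.2.1 (add r, ¬q):
                        × closes — contains both q and ¬q.
                      branch 1.2.1.1.2.2 (add ¬r, q):
                        (r ↔ q): β-rule — branch into r, q  //  ¬r, ¬q.
                          branch 1.2.1.1.2.2.1 (add r, q):
                            × closes — contains both r and ¬r.
                          branch 1.2.1.1.2.2.2 (add ¬r, ¬q):
                            × closes — contains both q and ¬q.
              branch 1.2.1.2 (add p):
                × closes — contains both p and ¬p.
          branch 1.2.2 (add ¬s):
            (((r ↔ q) ∧ s) ∨ p): β-rule — branch into ((r ↔ q) ∧ s)  //  p.
              branch 1.2.2.1 (add ((r ↔ q) ∧ s)):
                ((r ↔ q) ∧ s): α-rule — add (r ↔ q), s.
                × closes — contains both s and ¬s.
              branch 1.2.2.2 (add p):
                × closes — contains both p and ¬p.
  branch 2 (add ((r ∧ ¬s) ↔ q)):
    ¬((r ∧ ¬s) ↔ q): β-rule — branch into (r ∧ ¬s), ¬q  //  ¬(r ∧ ¬s), q.
      branch 2.1 (add (r ∧ ¬s), ¬q):
        (r ∧ ¬s): α-rule — add r, ¬s.
        ¬((r ↔ q) ∧ s): β-rule — branch into ¬(r ↔ q)  //  ¬s.
          branch 2.1.1 (add ¬(r ↔ q)):
            ((r ∧ ¬s) ↔ q): β-rule — branch into (r ∧ ¬s), q  //  ¬(r ∧ ¬s), ¬q.
              branch 2.1.1.1 (add (r ∧ ¬s), q):
                × closes — contains both q and ¬q.
              branch 2.1.1.2 (add ¬(r ∧ ¬s), ¬q):
                ¬(r ↔ q): β-rule — branch into r, ¬q  //  ¬r, q.
                  branch 2.1.1.2.1 (add r, ¬q):
                    ¬(r ∧ ¬s): β-rule — branch into ¬r  //  ¬¬s.
                      branch 2.1.1.2.1.1 (add ¬r):
                        × closes — contains both r and ¬r.
                      branch 2.1.1.2.1.2 (add ¬¬s):
                        × closes — contains both s and ¬s.
                  branch 2.1.1.2.2 (add ¬r, q):
                    × closes — contains both r and ¬r.
          branch 2.1.2 (add ¬s):
            ((r ∧ ¬s) ↔ q): β-rule — branch into (r ∧ ¬s), q  //  ¬(r ∧ ¬s), ¬q.
              branch 2.1.2.1 (add (r ∧ ¬s), q):
                × closes — contains both q and ¬q.
              branch 2.1.2.2 (add ¬(r ∧ ¬s), ¬q):
                ¬(r ∧ ¬s): β-rule — branch into ¬r  //  ¬¬s.
                  branch 2.1.2.2.1 (add ¬r):
                    × closes — contains both r and ¬r.
                  branch 2.1.2.2.2 (add ¬¬s):
                    × closes — contains both s and ¬s.
      branch 2.2 (add ¬(r ∧ ¬s), q):
        ¬((r ↔ q) ∧ s): β-rule — branch into ¬(r ↔ q)  //  ¬s.
          branch 2.2.1 (add ¬(r ↔ q)):
            ((r ∧ ¬s) ↔ q): β-rule — branch into (r ∧ ¬s), q  //  ¬(r ∧ ¬s), ¬q.
              branch 2.2.1.1 (add (r ∧ ¬s), q):
                (r ∧ ¬s): α-rule — add r, ¬s.
                ¬(r ∧ ¬s): β-rule — branch into ¬r  //  ¬¬s.
                  branch 2.2.1.1.1 (add ¬r):
                    × closes — contains both r and ¬r.
                  branch 2.2.1.1.2 (add ¬¬s):
                    × closes — contains both s and ¬s.
              branch 2.2.1.2 (add ¬(r ∧ ¬s), ¬q):
                × closes — contains both q and ¬q.
          branch 2.2.2 (add ¬s):
            ((r ∧ ¬s) ↔ q): β-rule — branch into (r ∧ ¬s), q  //  ¬(r ∧ ¬s), ¬q.
              branch 2.2.2.1 (add (r ∧ ¬s), q):
                (r ∧ ¬s): α-rule — add r, ¬s.
                ¬(r ∧ ¬s): β-rule — branch into ¬r  //  ¬¬s.
                  branch 2.2.2.1.1 (add ¬r):
                    × closes — contains both r and ¬r.
                  branch 2.2.2.1.2 (add ¬¬s):
                    × closes — contains both s and ¬s.
              branch 2.2.2.2 (add ¬(r ∧ ¬s), ¬q):
                × closes — contains both q and ¬q.
All 26 branches close.
Every branch closed, so the negation is unsatisfiable and the formula is valid.

Valid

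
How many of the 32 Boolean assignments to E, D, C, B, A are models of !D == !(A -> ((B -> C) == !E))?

16

Initial set: {(!D == !(A -> ((B -> C) == !E)))}.
(!D == !(A -> ((B -> C) == !E))): β-rule — branch into !D, !(A -> ((B -> C) == !E))  //  !!D, !!(A -> ((B -> C) == !E)).
  branch 1 (add !D, !(A -> ((B -> C) == !E))):
    !(A -> ((B -> C) == !E)): α-rule — add A, !((B -> C) == !E).
    !((B -> C) == !E): β-rule — branch into (B -> C), !!E  //  !(B -> C), !E.
      branch 1.1 (add (B -> C), !!E):
        (B -> C): β-rule — branch into !B  //  C.
          branch 1.1.1 (add !B):
            ○ open, literals {A=1, B=0, D=0, E=1}.
          branch 1.1.2 (add C):
            ○ open, literals {A=1, C=1, D=0, E=1}.
      branch 1.2 (add !(B -> C), !E):
        !(B -> C): α-rule — add B, !C.
        ○ open, literals {A=1, B=1, C=0, D=0, E=0}.
  branch 2 (add !!D, !!(A -> ((B -> C) == !E))):
    !!(A -> ((B -> C) == !E)): β-rule — branch into !A  //  ((B -> C) == !E).
      branch 2.1 (add !A):
        ○ open, literals {A=0, D=1}.
      branch 2.2 (add ((B -> C) == !E)):
        ((B -> C) == !E): β-rule — branch into (B -> C), !E  //  !(B -> C), !!E.
          branch 2.2.1 (add (B -> C), !E):
            (B -> C): β-rule — branch into !B  //  C.
              branch 2.2.1.1 (add !B):
                ○ open, literals {B=0, D=1, E=0}.
              branch 2.2.1.2 (add C):
                ○ open, literals {C=1, D=1, E=0}.
          branch 2.2.2 (add !(B -> C), !!E):
            !(B -> C): α-rule — add B, !C.
            ○ open, literals {B=1, C=0, D=1, E=1}.
0 branches closed, 7 open.
Each open branch fixes some atoms; the unmentioned ones are free. Counting distinct full assignments: branch {A=1, B=0, D=0, E=1} (C) contributes 2 new; branch {A=1, C=1, D=0, E=1} (B) contributes 1 new; branch {A=1, B=1, C=0, D=0, E=0} (none free) contributes 1 new; branch {A=0, D=1} (E, C, B) contributes 8 new; branch {B=0, D=1, E=0} (C, A) contributes 2 new; branch {C=1, D=1, E=0} (B, A) contributes 1 new; branch {B=1, C=0, D=1, E=1} (A) contributes 1 new. Total: 16.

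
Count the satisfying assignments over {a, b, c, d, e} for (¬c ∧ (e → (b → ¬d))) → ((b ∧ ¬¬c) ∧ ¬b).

18

Initial set: {T ((¬c ∧ (e → (b → ¬d))) → ((b ∧ ¬¬c) ∧ ¬b))}.
T ((¬c ∧ (e → (b → ¬d))) → ((b ∧ ¬¬c) ∧ ¬b)): β-rule — branch into F (¬c ∧ (e → (b → ¬d)))  //  T ((b ∧ ¬¬c) ∧ ¬b).
  branch 1 (add F (¬c ∧ (e → (b → ¬d)))):
    F (¬c ∧ (e → (b → ¬d))): β-rule — branch into F ¬c  //  F (e → (b → ¬d)).
      branch 1.1 (add F ¬c):
        ○ open, literals {c=true}.
      branch 1.2 (add F (e → (b → ¬d))):
        F (e → (b → ¬d)): α-rule — add T e, F (b → ¬d).
        F (b → ¬d): α-rule — add T b, F ¬d.
        ○ open, literals {b=true, d=true, e=true}.
  branch 2 (add T ((b ∧ ¬¬c) ∧ ¬b)):
    T ((b ∧ ¬¬c) ∧ ¬b): α-rule — add T (b ∧ ¬¬c), T ¬b.
    T (b ∧ ¬¬c): α-rule — add T b, T ¬¬c.
    × closes — contains both b and ¬b.
1 branch closed, 2 open.
Each open branch fixes some atoms; the unmentioned ones are free. Counting distinct full assignments: branch {c=true} (a, b, d, e) contributes 16 new; branch {b=true, d=true, e=true} (a, c) contributes 2 new. Total: 18.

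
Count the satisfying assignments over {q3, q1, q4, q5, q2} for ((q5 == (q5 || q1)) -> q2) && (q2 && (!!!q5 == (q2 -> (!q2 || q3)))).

8

Initial set: {(((q5 == (q5 || q1)) -> q2) && (q2 && (!!!q5 == (q2 -> (!q2 || q3)))))}.
(((q5 == (q5 || q1)) -> q2) && (q2 && (!!!q5 == (q2 -> (!q2 || q3))))): α-rule — add ((q5 == (q5 || q1)) -> q2), (q2 && (!!!q5 == (q2 -> (!q2 || q3)))).
(q2 && (!!!q5 == (q2 -> (!q2 || q3)))): α-rule — add q2, (!!!q5 == (q2 -> (!q2 || q3))).
((q5 == (q5 || q1)) -> q2): β-rule — branch into !(q5 == (q5 || q1))  //  q2.
  branch 1 (add !(q5 == (q5 || q1))):
    (!!!q5 == (q2 -> (!q2 || q3))): β-rule — branch into !!!q5, (q2 -> (!q2 || q3))  //  !!!!q5, !(q2 -> (!q2 || q3)).
      branch 1.1 (add !!!q5, (q2 -> (!q2 || q3))):
        !!!q5: drop double negation, giving !q5.
        !(q5 == (q5 || q1)): β-rule — branch into q5, !(q5 || q1)  //  !q5, (q5 || q1).
          branch 1.1.1 (add q5, !(q5 || q1)):
            × closes — contains both q5 and !q5.
          branch 1.1.2 (add !q5, (q5 || q1)):
            (q2 -> (!q2 || q3)): β-rule — branch into !q2  //  (!q2 || q3).
              branch 1.1.2.1 (add !q2):
                × closes — contains both q2 and !q2.
              branch 1.1.2.2 (add (!q2 || q3)):
                (q5 || q1): β-rule — branch into q5  //  q1.
                  branch 1.1.2.2.1 (add q5):
                    × closes — contains both q5 and !q5.
                  branch 1.1.2.2.2 (add q1):
                    (!q2 || q3): β-rule — branch into !q2  //  q3.
                      branch 1.1.2.2.2.1 (add !q2):
                        × closes — contains both q2 and !q2.
                      branch 1.1.2.2.2.2 (add q3):
                        ○ open, literals {q1=T, q2=T, q3=T, q5=F}.
      branch 1.2 (add !!!!q5, !(q2 -> (!q2 || q3))):
        !!!!q5: drop double negation, giving !!q5.
        !(q2 -> (!q2 || q3)): α-rule — add q2, !(!q2 || q3).
        !(!q2 || q3): α-rule — add !!q2, !q3.
        !(q5 == (q5 || q1)): β-rule — branch into q5, !(q5 || q1)  //  !q5, (q5 || q1).
          branch 1.2.1 (add q5, !(q5 || q1)):
            !(q5 || q1): α-rule — add !q5, !q1.
            × closes — contains both q5 and !q5.
          branch 1.2.2 (add !q5, (q5 || q1)):
            × closes — contains both q5 and !q5.
  branch 2 (add q2):
    (!!!q5 == (q2 -> (!q2 || q3))): β-rule — branch into !!!q5, (q2 -> (!q2 || q3))  //  !!!!q5, !(q2 -> (!q2 || q3)).
      branch 2.1 (add !!!q5, (q2 -> (!q2 || q3))):
        !!!q5: drop double negation, giving !q5.
        (q2 -> (!q2 || q3)): β-rule — branch into !q2  //  (!q2 || q3).
          branch 2.1.1 (add !q2):
            × closes — contains both q2 and !q2.
          branch 2.1.2 (add (!q2 || q3)):
            (!q2 || q3): β-rule — branch into !q2  //  q3.
              branch 2.1.2.1 (add !q2):
                × closes — contains both q2 and !q2.
              branch 2.1.2.2 (add q3):
                ○ open, literals {q2=T, q3=T, q5=F}.
      branch 2.2 (add !!!!q5, !(q2 -> (!q2 || q3))):
        !!!!q5: drop double negation, giving !!q5.
        !(q2 -> (!q2 || q3)): α-rule — add q2, !(!q2 || q3).
        !(!q2 || q3): α-rule — add !!q2, !q3.
        ○ open, literals {q2=T, q3=F, q5=T}.
8 branches closed, 3 open.
Each open branch fixes some atoms; the unmentioned ones are free. Counting distinct full assignments: branch {q1=T, q2=T, q3=T, q5=F} (q4) contributes 2 new; branch {q2=T, q3=T, q5=F} (q1, q4) contributes 2 new; branch {q2=T, q3=F, q5=T} (q1, q4) contributes 4 new. Total: 8.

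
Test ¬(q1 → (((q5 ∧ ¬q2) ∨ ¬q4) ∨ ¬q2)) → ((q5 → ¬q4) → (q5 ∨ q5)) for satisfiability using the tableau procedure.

Initial set: {(¬(q1 → (((q5 ∧ ¬q2) ∨ ¬q4) ∨ ¬q2)) → ((q5 → ¬q4) → (q5 ∨ q5)))}.
(¬(q1 → (((q5 ∧ ¬q2) ∨ ¬q4) ∨ ¬q2)) → ((q5 → ¬q4) → (q5 ∨ q5))): β-rule — branch into ¬¬(q1 → (((q5 ∧ ¬q2) ∨ ¬q4) ∨ ¬q2))  //  ((q5 → ¬q4) → (q5 ∨ q5)).
  branch 1 (add ¬¬(q1 → (((q5 ∧ ¬q2) ∨ ¬q4) ∨ ¬q2))):
    ¬¬(q1 → (((q5 ∧ ¬q2) ∨ ¬q4) ∨ ¬q2)): β-rule — branch into ¬q1  //  (((q5 ∧ ¬q2) ∨ ¬q4) ∨ ¬q2).
      branch 1.1 (add ¬q1):
        ○ open, literals {q1=false}.
      branch 1.2 (add (((q5 ∧ ¬q2) ∨ ¬q4) ∨ ¬q2)):
        (((q5 ∧ ¬q2) ∨ ¬q4) ∨ ¬q2): β-rule — branch into ((q5 ∧ ¬q2) ∨ ¬q4)  //  ¬q2.
          branch 1.2.1 (add ((q5 ∧ ¬q2) ∨ ¬q4)):
            ((q5 ∧ ¬q2) ∨ ¬q4): β-rule — branch into (q5 ∧ ¬q2)  //  ¬q4.
              branch 1.2.1.1 (add (q5 ∧ ¬q2)):
                (q5 ∧ ¬q2): α-rule — add q5, ¬q2.
                ○ open, literals {q2=false, q5=true}.
              branch 1.2.1.2 (add ¬q4):
                ○ open, literals {q4=false}.
          branch 1.2.2 (add ¬q2):
            ○ open, literals {q2=false}.
  branch 2 (add ((q5 → ¬q4) → (q5 ∨ q5))):
    ((q5 → ¬q4) → (q5 ∨ q5)): β-rule — branch into ¬(q5 → ¬q4)  //  (q5 ∨ q5).
      branch 2.1 (add ¬(q5 → ¬q4)):
        ¬(q5 → ¬q4): α-rule — add q5, ¬¬q4.
        ○ open, literals {q4=true, q5=true}.
      branch 2.2 (add (q5 ∨ q5)):
        (q5 ∨ q5): β-rule — branch into q5  //  q5.
          branch 2.2.1 (add q5):
            ○ open, literals {q5=true}.
          branch 2.2.2 (add q5):
            ○ open, literals {q5=true}.
0 branches closed, 7 open.
An open branch gives a satisfying assignment: q1=false.

Satisfiable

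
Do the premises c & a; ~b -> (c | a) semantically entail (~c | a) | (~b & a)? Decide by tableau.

Yes

Initial set: {(c & a); (~b -> (c | a)); ~((~c | a) | (~b & a))}.
(c & a): α-rule — add c, a.
~((~c | a) | (~b & a)): α-rule — add ~(~c | a), ~(~b & a).
~(~c | a): α-rule — add ~~c, ~a.
× closes — contains both a and ~a.
All 1 branch closes.
Every branch closed, so the premises entail the conclusion.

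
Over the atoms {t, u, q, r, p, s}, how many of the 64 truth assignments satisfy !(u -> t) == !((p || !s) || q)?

Initial set: {(!(u -> t) == !((p || !s) || q))}.
(!(u -> t) == !((p || !s) || q)): β-rule — branch into !(u -> t), !((p || !s) || q)  //  !!(u -> t), !!((p || !s) || q).
  branch 1 (add !(u -> t), !((p || !s) || q)):
    !(u -> t): α-rule — add u, !t.
    !((p || !s) || q): α-rule — add !(p || !s), !q.
    !(p || !s): α-rule — add !p, !!s.
    ○ open, literals {p=0, q=0, s=1, t=0, u=1}.
  branch 2 (add !!(u -> t), !!((p || !s) || q)):
    !!(u -> t): β-rule — branch into !u  //  t.
      branch 2.1 (add !u):
        !!((p || !s) || q): β-rule — branch into (p || !s)  //  q.
          branch 2.1.1 (add (p || !s)):
            (p || !s): β-rule — branch into p  //  !s.
              branch 2.1.1.1 (add p):
                ○ open, literals {p=1, u=0}.
              branch 2.1.1.2 (add !s):
                ○ open, literals {s=0, u=0}.
          branch 2.1.2 (add q):
            ○ open, literals {q=1, u=0}.
      branch 2.2 (add t):
        !!((p || !s) || q): β-rule — branch into (p || !s)  //  q.
          branch 2.2.1 (add (p || !s)):
            (p || !s): β-rule — branch into p  //  !s.
              branch 2.2.1.1 (add p):
                ○ open, literals {p=1, t=1}.
              branch 2.2.1.2 (add !s):
                ○ open, literals {s=0, t=1}.
          branch 2.2.2 (add q):
            ○ open, literals {q=1, t=1}.
0 branches closed, 7 open.
Each open branch fixes some atoms; the unmentioned ones are free. Counting distinct full assignments: branch {p=0, q=0, s=1, t=0, u=1} (r) contributes 2 new; branch {p=1, u=0} (t, q, r, s) contributes 16 new; branch {s=0, u=0} (t, q, r, p) contributes 8 new; branch {q=1, u=0} (t, r, p, s) contributes 4 new; branch {p=1, t=1} (u, q, r, s) contributes 8 new; branch {s=0, t=1} (u, q, r, p) contributes 4 new; branch {q=1, t=1} (u, r, p, s) contributes 2 new. Total: 44.

44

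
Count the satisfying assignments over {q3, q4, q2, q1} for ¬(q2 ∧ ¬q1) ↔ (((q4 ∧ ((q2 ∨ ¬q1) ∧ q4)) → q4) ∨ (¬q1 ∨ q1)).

12

Initial set: {T (¬(q2 ∧ ¬q1) ↔ (((q4 ∧ ((q2 ∨ ¬q1) ∧ q4)) → q4) ∨ (¬q1 ∨ q1)))}.
T (¬(q2 ∧ ¬q1) ↔ (((q4 ∧ ((q2 ∨ ¬q1) ∧ q4)) → q4) ∨ (¬q1 ∨ q1))): β-rule — branch into T ¬(q2 ∧ ¬q1), T (((q4 ∧ ((q2 ∨ ¬q1) ∧ q4)) → q4) ∨ (¬q1 ∨ q1))  //  F ¬(q2 ∧ ¬q1), F (((q4 ∧ ((q2 ∨ ¬q1) ∧ q4)) → q4) ∨ (¬q1 ∨ q1)).
  branch 1 (add T ¬(q2 ∧ ¬q1), T (((q4 ∧ ((q2 ∨ ¬q1) ∧ q4)) → q4) ∨ (¬q1 ∨ q1))):
    T ¬(q2 ∧ ¬q1): β-rule — branch into F q2  //  F ¬q1.
      branch 1.1 (add F q2):
        T (((q4 ∧ ((q2 ∨ ¬q1) ∧ q4)) → q4) ∨ (¬q1 ∨ q1)): β-rule — branch into T ((q4 ∧ ((q2 ∨ ¬q1) ∧ q4)) → q4)  //  T (¬q1 ∨ q1).
          branch 1.1.1 (add T ((q4 ∧ ((q2 ∨ ¬q1) ∧ q4)) → q4)):
            T ((q4 ∧ ((q2 ∨ ¬q1) ∧ q4)) → q4): β-rule — branch into F (q4 ∧ ((q2 ∨ ¬q1) ∧ q4))  //  T q4.
              branch 1.1.1.1 (add F (q4 ∧ ((q2 ∨ ¬q1) ∧ q4))):
                F (q4 ∧ ((q2 ∨ ¬q1) ∧ q4)): β-rule — branch into F q4  //  F ((q2 ∨ ¬q1) ∧ q4).
                  branch 1.1.1.1.1 (add F q4):
                    ○ open, literals {q2=F, q4=F}.
                  branch 1.1.1.1.2 (add F ((q2 ∨ ¬q1) ∧ q4)):
                    F ((q2 ∨ ¬q1) ∧ q4): β-rule — branch into F (q2 ∨ ¬q1)  //  F q4.
                      branch 1.1.1.1.2.1 (add F (q2 ∨ ¬q1)):
                        F (q2 ∨ ¬q1): α-rule — add F q2, F ¬q1.
                        ○ open, literals {q1=T, q2=F}.
                      branch 1.1.1.1.2.2 (add F q4):
                        ○ open, literals {q2=F, q4=F}.
              branch 1.1.1.2 (add T q4):
                ○ open, literals {q2=F, q4=T}.
          branch 1.1.2 (add T (¬q1 ∨ q1)):
            T (¬q1 ∨ q1): β-rule — branch into T ¬q1  //  T q1.
              branch 1.1.2.1 (add T ¬q1):
                ○ open, literals {q1=F, q2=F}.
              branch 1.1.2.2 (add T q1):
                ○ open, literals {q1=T, q2=F}.
      branch 1.2 (add F ¬q1):
        T (((q4 ∧ ((q2 ∨ ¬q1) ∧ q4)) → q4) ∨ (¬q1 ∨ q1)): β-rule — branch into T ((q4 ∧ ((q2 ∨ ¬q1) ∧ q4)) → q4)  //  T (¬q1 ∨ q1).
          branch 1.2.1 (add T ((q4 ∧ ((q2 ∨ ¬q1) ∧ q4)) → q4)):
            T ((q4 ∧ ((q2 ∨ ¬q1) ∧ q4)) → q4): β-rule — branch into F (q4 ∧ ((q2 ∨ ¬q1) ∧ q4))  //  T q4.
              branch 1.2.1.1 (add F (q4 ∧ ((q2 ∨ ¬q1) ∧ q4))):
                F (q4 ∧ ((q2 ∨ ¬q1) ∧ q4)): β-rule — branch into F q4  //  F ((q2 ∨ ¬q1) ∧ q4).
                  branch 1.2.1.1.1 (add F q4):
                    ○ open, literals {q1=T, q4=F}.
                  branch 1.2.1.1.2 (add F ((q2 ∨ ¬q1) ∧ q4)):
                    F ((q2 ∨ ¬q1) ∧ q4): β-rule — branch into F (q2 ∨ ¬q1)  //  F q4.
                      branch 1.2.1.1.2.1 (add F (q2 ∨ ¬q1)):
                        F (q2 ∨ ¬q1): α-rule — add F q2, F ¬q1.
                        ○ open, literals {q1=T, q2=F}.
                      branch 1.2.1.1.2.2 (add F q4):
                        ○ open, literals {q1=T, q4=F}.
              branch 1.2.1.2 (add T q4):
                ○ open, literals {q1=T, q4=T}.
          branch 1.2.2 (add T (¬q1 ∨ q1)):
            T (¬q1 ∨ q1): β-rule — branch into T ¬q1  //  T q1.
              branch 1.2.2.1 (add T ¬q1):
                × closes — contains both q1 and ¬q1.
              branch 1.2.2.2 (add T q1):
                ○ open, literals {q1=T}.
  branch 2 (add F ¬(q2 ∧ ¬q1), F (((q4 ∧ ((q2 ∨ ¬q1) ∧ q4)) → q4) ∨ (¬q1 ∨ q1))):
    F ¬(q2 ∧ ¬q1): α-rule — add T q2, T ¬q1.
    F (((q4 ∧ ((q2 ∨ ¬q1) ∧ q4)) → q4) ∨ (¬q1 ∨ q1)): α-rule — add F ((q4 ∧ ((q2 ∨ ¬q1) ∧ q4)) → q4), F (¬q1 ∨ q1).
    F ((q4 ∧ ((q2 ∨ ¬q1) ∧ q4)) → q4): α-rule — add T (q4 ∧ ((q2 ∨ ¬q1) ∧ q4)), F q4.
    F (¬q1 ∨ q1): α-rule — add F ¬q1, F q1.
    × closes — contains both q1 and ¬q1.
2 branches closed, 11 open.
Each open branch fixes some atoms; the unmentioned ones are free. Counting distinct full assignments: branch {q2=F, q4=F} (q3, q1) contributes 4 new; branch {q1=T, q2=F} (q3, q4) contributes 2 new; branch {q2=F, q4=F} (q3, q1) contributes 0 new; branch {q2=F, q4=T} (q3, q1) contributes 2 new; branch {q1=F, q2=F} (q3, q4) contributes 0 new; branch {q1=T, q2=F} (q3, q4) contributes 0 new; branch {q1=T, q4=F} (q3, q2) contributes 2 new; branch {q1=T, q2=F} (q3, q4) contributes 0 new; branch {q1=T, q4=F} (q3, q2) contributes 0 new; branch {q1=T, q4=T} (q3, q2) contributes 2 new; branch {q1=T} (q3, q4, q2) contributes 0 new. Total: 12.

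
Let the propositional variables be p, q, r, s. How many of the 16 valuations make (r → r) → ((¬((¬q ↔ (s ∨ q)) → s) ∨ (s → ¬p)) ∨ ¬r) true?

Initial set: {((r → r) → ((¬((¬q ↔ (s ∨ q)) → s) ∨ (s → ¬p)) ∨ ¬r))}.
((r → r) → ((¬((¬q ↔ (s ∨ q)) → s) ∨ (s → ¬p)) ∨ ¬r)): β-rule — branch into ¬(r → r)  //  ((¬((¬q ↔ (s ∨ q)) → s) ∨ (s → ¬p)) ∨ ¬r).
  branch 1 (add ¬(r → r)):
    ¬(r → r): α-rule — add r, ¬r.
    × closes — contains both r and ¬r.
  branch 2 (add ((¬((¬q ↔ (s ∨ q)) → s) ∨ (s → ¬p)) ∨ ¬r)):
    ((¬((¬q ↔ (s ∨ q)) → s) ∨ (s → ¬p)) ∨ ¬r): β-rule — branch into (¬((¬q ↔ (s ∨ q)) → s) ∨ (s → ¬p))  //  ¬r.
      branch 2.1 (add (¬((¬q ↔ (s ∨ q)) → s) ∨ (s → ¬p))):
        (¬((¬q ↔ (s ∨ q)) → s) ∨ (s → ¬p)): β-rule — branch into ¬((¬q ↔ (s ∨ q)) → s)  //  (s → ¬p).
          branch 2.1.1 (add ¬((¬q ↔ (s ∨ q)) → s)):
            ¬((¬q ↔ (s ∨ q)) → s): α-rule — add (¬q ↔ (s ∨ q)), ¬s.
            (¬q ↔ (s ∨ q)): β-rule — branch into ¬q, (s ∨ q)  //  ¬¬q, ¬(s ∨ q).
              branch 2.1.1.1 (add ¬q, (s ∨ q)):
                (s ∨ q): β-rule — branch into s  //  q.
                  branch 2.1.1.1.1 (add s):
                    × closes — contains both s and ¬s.
                  branch 2.1.1.1.2 (add q):
                    × closes — contains both q and ¬q.
              branch 2.1.1.2 (add ¬¬q, ¬(s ∨ q)):
                ¬(s ∨ q): α-rule — add ¬s, ¬q.
                × closes — contains both q and ¬q.
          branch 2.1.2 (add (s → ¬p)):
            (s → ¬p): β-rule — branch into ¬s  //  ¬p.
              branch 2.1.2.1 (add ¬s):
                ○ open, literals {s=false}.
              branch 2.1.2.2 (add ¬p):
                ○ open, literals {p=false}.
      branch 2.2 (add ¬r):
        ○ open, literals {r=false}.
4 branches closed, 3 open.
Each open branch fixes some atoms; the unmentioned ones are free. Counting distinct full assignments: branch {s=false} (p, q, r) contributes 8 new; branch {p=false} (q, r, s) contributes 4 new; branch {r=false} (p, q, s) contributes 2 new. Total: 14.

14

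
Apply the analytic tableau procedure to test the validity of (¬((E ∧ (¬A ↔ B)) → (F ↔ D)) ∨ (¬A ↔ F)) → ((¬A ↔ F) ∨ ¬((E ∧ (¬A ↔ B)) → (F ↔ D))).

Assume the negation and expand:
Initial set: {F ((¬((E ∧ (¬A ↔ B)) → (F ↔ D)) ∨ (¬A ↔ F)) → ((¬A ↔ F) ∨ ¬((E ∧ (¬A ↔ B)) → (F ↔ D))))}.
F ((¬((E ∧ (¬A ↔ B)) → (F ↔ D)) ∨ (¬A ↔ F)) → ((¬A ↔ F) ∨ ¬((E ∧ (¬A ↔ B)) → (F ↔ D)))): α-rule — add T (¬((E ∧ (¬A ↔ B)) → (F ↔ D)) ∨ (¬A ↔ F)), F ((¬A ↔ F) ∨ ¬((E ∧ (¬A ↔ B)) → (F ↔ D))).
F ((¬A ↔ F) ∨ ¬((E ∧ (¬A ↔ B)) → (F ↔ D))): α-rule — add F (¬A ↔ F), F ¬((E ∧ (¬A ↔ B)) → (F ↔ D)).
T (¬((E ∧ (¬A ↔ B)) → (F ↔ D)) ∨ (¬A ↔ F)): β-rule — branch into T ¬((E ∧ (¬A ↔ B)) → (F ↔ D))  //  T (¬A ↔ F).
  branch 1 (add T ¬((E ∧ (¬A ↔ B)) → (F ↔ D))):
    T ¬((E ∧ (¬A ↔ B)) → (F ↔ D)): α-rule — add T (E ∧ (¬A ↔ B)), F (F ↔ D).
    T (E ∧ (¬A ↔ B)): α-rule — add T E, T (¬A ↔ B).
    F (¬A ↔ F): β-rule — branch into T ¬A, F F  //  F ¬A, T F.
      branch 1.1 (add T ¬A, F F):
        F ¬((E ∧ (¬A ↔ B)) → (F ↔ D)): β-rule — branch into F (E ∧ (¬A ↔ B))  //  T (F ↔ D).
          branch 1.1.1 (add F (E ∧ (¬A ↔ B))):
            F (F ↔ D): β-rule — branch into T F, F D  //  F F, T D.
              branch 1.1.1.1 (add T F, F D):
                × closes — contains both F and ¬F.
              branch 1.1.1.2 (add F F, T D):
                T (¬A ↔ B): β-rule — branch into T ¬A, T B  //  F ¬A, F B.
                  branch 1.1.1.2.1 (add T ¬A, T B):
                    F (E ∧ (¬A ↔ B)): β-rule — branch into F E  //  F (¬A ↔ B).
                      branch 1.1.1.2.1.1 (add F E):
                        × closes — contains both E and ¬E.
                      branch 1.1.1.2.1.2 (add F (¬A ↔ B)):
                        F (¬A ↔ B): β-rule — branch into T ¬A, F B  //  F ¬A, T B.
                          branch 1.1.1.2.1.2.1 (add T ¬A, F B):
                            × closes — contains both B and ¬B.
                          branch 1.1.1.2.1.2.2 (add F ¬A, T B):
                            × closes — contains both A and ¬A.
                  branch 1.1.1.2.2 (add F ¬A, F B):
                    × closes — contains both A and ¬A.
          branch 1.1.2 (add T (F ↔ D)):
            F (F ↔ D): β-rule — branch into T F, F D  //  F F, T D.
              branch 1.1.2.1 (add T F, F D):
                × closes — contains both F and ¬F.
              branch 1.1.2.2 (add F F, T D):
                T (¬A ↔ B): β-rule — branch into T ¬A, T B  //  F ¬A, F B.
                  branch 1.1.2.2.1 (add T ¬A, T B):
                    T (F ↔ D): β-rule — branch into T F, T D  //  F F, F D.
                      branch 1.1.2.2.1.1 (add T F, T D):
                        × closes — contains both F and ¬F.
                      branch 1.1.2.2.1.2 (add F F, F D):
                        × closes — contains both D and ¬D.
                  branch 1.1.2.2.2 (add F ¬A, F B):
                    × closes — contains both A and ¬A.
      branch 1.2 (add F ¬A, T F):
        F ¬((E ∧ (¬A ↔ B)) → (F ↔ D)): β-rule — branch into F (E ∧ (¬A ↔ B))  //  T (F ↔ D).
          branch 1.2.1 (add F (E ∧ (¬A ↔ B))):
            F (F ↔ D): β-rule — branch into T F, F D  //  F F, T D.
              branch 1.2.1.1 (add T F, F D):
                T (¬A ↔ B): β-rule — branch into T ¬A, T B  //  F ¬A, F B.
                  branch 1.2.1.1.1 (add T ¬A, T B):
                    × closes — contains both A and ¬A.
                  branch 1.2.1.1.2 (add F ¬A, F B):
                    F (E ∧ (¬A ↔ B)): β-rule — branch into F E  //  F (¬A ↔ B).
                      branch 1.2.1.1.2.1 (add F E):
                        × closes — contains both E and ¬E.
                      branch 1.2.1.1.2.2 (add F (¬A ↔ B)):
                        F (¬A ↔ B): β-rule — branch into T ¬A, F B  //  F ¬A, T B.
                          branch 1.2.1.1.2.2.1 (add T ¬A, F B):
                            × closes — contains both A and ¬A.
                          branch 1.2.1.1.2.2.2 (add F ¬A, T B):
                            × closes — contains both B and ¬B.
              branch 1.2.1.2 (add F F, T D):
                × closes — contains both F and ¬F.
          branch 1.2.2 (add T (F ↔ D)):
            F (F ↔ D): β-rule — branch into T F, F D  //  F F, T D.
              branch 1.2.2.1 (add T F, F D):
                T (¬A ↔ B): β-rule — branch into T ¬A, T B  //  F ¬A, F B.
                  branch 1.2.2.1.1 (add T ¬A, T B):
                    × closes — contains both A and ¬A.
                  branch 1.2.2.1.2 (add F ¬A, F B):
                    T (F ↔ D): β-rule — branch into T F, T D  //  F F, F D.
                      branch 1.2.2.1.2.1 (add T F, T D):
                        × closes — contains both D and ¬D.
                      branch 1.2.2.1.2.2 (add F F, F D):
                        × closes — contains both F and ¬F.
              branch 1.2.2.2 (add F F, T D):
                × closes — contains both F and ¬F.
  branch 2 (add T (¬A ↔ F)):
    F (¬A ↔ F): β-rule — branch into T ¬A, F F  //  F ¬A, T F.
      branch 2.1 (add T ¬A, F F):
        F ¬((E ∧ (¬A ↔ B)) → (F ↔ D)): β-rule — branch into F (E ∧ (¬A ↔ B))  //  T (F ↔ D).
          branch 2.1.1 (add F (E ∧ (¬A ↔ B))):
            T (¬A ↔ F): β-rule — branch into T ¬A, T F  //  F ¬A, F F.
              branch 2.1.1.1 (add T ¬A, T F):
                × closes — contains both F and ¬F.
              branch 2.1.1.2 (add F ¬A, F F):
                × closes — contains both A and ¬A.
          branch 2.1.2 (add T (F ↔ D)):
            T (¬A ↔ F): β-rule — branch into T ¬A, T F  //  F ¬A, F F.
              branch 2.1.2.1 (add T ¬A, T F):
                × closes — contains both F and ¬F.
              branch 2.1.2.2 (add F ¬A, F F):
                × closes — contains both A and ¬A.
      branch 2.2 (add F ¬A, T F):
        F ¬((E ∧ (¬A ↔ B)) → (F ↔ D)): β-rule — branch into F (E ∧ (¬A ↔ B))  //  T (F ↔ D).
          branch 2.2.1 (add F (E ∧ (¬A ↔ B))):
            T (¬A ↔ F): β-rule — branch into T ¬A, T F  //  F ¬A, F F.
              branch 2.2.1.1 (add T ¬A, T F):
                × closes — contains both A and ¬A.
              branch 2.2.1.2 (add F ¬A, F F):
                × closes — contains both F and ¬F.
          branch 2.2.2 (add T (F ↔ D)):
            T (¬A ↔ F): β-rule — branch into T ¬A, T F  //  F ¬A, F F.
              branch 2.2.2.1 (add T ¬A, T F):
                × closes — contains both A and ¬A.
              branch 2.2.2.2 (add F ¬A, F F):
                × closes — contains both F and ¬F.
All 26 branches close.
Every branch closed, so the negation is unsatisfiable and the formula is valid.

Valid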